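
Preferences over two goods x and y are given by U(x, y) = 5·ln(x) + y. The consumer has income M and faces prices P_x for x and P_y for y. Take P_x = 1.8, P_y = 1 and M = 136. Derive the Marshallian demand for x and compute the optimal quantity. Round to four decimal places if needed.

x* = 2.7778

Set MRS = P_x/P_y: (5/x)/1 = P_x/P_y.
So x*(P_x,P_y) = 5·P_y/P_x, independent of income; and y* = (M − 5·P_y)/P_y.
At the given prices: x* = 5·1/1.8 = 2.7778.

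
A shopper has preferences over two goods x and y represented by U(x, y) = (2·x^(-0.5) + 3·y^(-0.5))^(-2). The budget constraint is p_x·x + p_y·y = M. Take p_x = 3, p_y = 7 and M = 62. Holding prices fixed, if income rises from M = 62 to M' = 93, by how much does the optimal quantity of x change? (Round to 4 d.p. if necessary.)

Δx* = 3.774

From the CES first-order condition, (2/3)·(y/x)^(1.5) = p_x/p_y.
Solve for the ratio: y/x = [(3/2)·p_x/p_y]^(2/3).
With the ratio pinned down, the budget gives x* = M/(p_x + p_y·(y/x)) and y* = (y/x)·x*.
Numerically y/x = 0.744863, so x* = 62/(3 + 7·0.744863) = 7.5481.
At M' = 93: x* = 11.3221. Change: 11.3221 − 7.5481 = 3.774.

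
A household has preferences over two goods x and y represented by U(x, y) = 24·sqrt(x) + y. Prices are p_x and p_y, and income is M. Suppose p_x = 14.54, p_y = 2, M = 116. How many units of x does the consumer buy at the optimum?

x* = 2.7245

Plugging in: x* = (12·2/14.54)² = 2.7245.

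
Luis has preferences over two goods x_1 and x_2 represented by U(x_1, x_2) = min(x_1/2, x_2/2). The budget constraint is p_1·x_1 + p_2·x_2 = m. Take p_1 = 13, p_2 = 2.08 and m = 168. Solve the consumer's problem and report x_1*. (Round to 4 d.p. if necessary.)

Here 2·13 + 2·2.08 = 30.16, giving x_1* = 11.1406.

x_1* = 11.1406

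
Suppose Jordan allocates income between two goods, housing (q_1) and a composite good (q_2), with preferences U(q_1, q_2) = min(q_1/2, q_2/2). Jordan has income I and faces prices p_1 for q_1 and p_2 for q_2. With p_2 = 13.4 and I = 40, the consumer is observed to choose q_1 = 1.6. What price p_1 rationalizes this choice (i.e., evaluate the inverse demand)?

Leontief preferences: the optimum is at the kink where q_1/2 = q_2/2, i.e. q_2 = q_1.
Budget: p_1·q_1 + p_2·q_1 = I, so (2·p_1 + 2·p_2)·q_1 = 2·I.
Demand: q_1*(p_1,p_2,I) = 2·I/(2·p_1 + 2·p_2), q_2* = 2·I/(2·p_1 + 2·p_2).
Set q_1* = 1.6 in the demand function and solve for p_1: p_1 = 11.6.

p_1 = 11.6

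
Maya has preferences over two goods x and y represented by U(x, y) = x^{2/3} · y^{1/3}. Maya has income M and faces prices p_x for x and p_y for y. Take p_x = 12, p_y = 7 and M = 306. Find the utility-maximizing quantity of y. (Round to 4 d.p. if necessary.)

y* = 14.5714

The MRS is 2·y/x. Set MRS = p_x/p_y.
Rearranging, p_y·y = (1/2)·p_x·x. Substituting into the budget gives p_x·x·(1 + (1/2)) = M.
Demand: x*(p_x,p_y,M) = 2/3·M/p_x and y* = 1/3·M/p_y.
At p_x=12, p_y=7, M=306: y* = 1/3·306/7 = 14.5714.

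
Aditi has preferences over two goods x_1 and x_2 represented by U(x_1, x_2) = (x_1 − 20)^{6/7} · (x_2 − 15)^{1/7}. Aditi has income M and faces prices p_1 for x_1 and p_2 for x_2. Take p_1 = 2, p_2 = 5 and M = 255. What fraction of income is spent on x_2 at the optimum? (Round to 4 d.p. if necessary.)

share on x_2 = 0.3725

This is Cobb-Douglas in (x_1−20, x_2−15): tangency gives 6/7·p_2·(x_2−15) = 1/7·p_1·(x_1−20).
Substituting into the budget: x_1* = 20 + 6/7·(M − 20·p_1 − 15·p_2)/p_1, and x_2* = 15 + 1/7·(…)/p_2.
Discretionary income = 255 − 20·2 − 15·5 = 140; x_1* = 20 + 6/7·140/2 = 80; x_2* = 15 + 1/7·140/5 = 19.
Expenditure on x_2: 5·19 = 95; share = 0.3725.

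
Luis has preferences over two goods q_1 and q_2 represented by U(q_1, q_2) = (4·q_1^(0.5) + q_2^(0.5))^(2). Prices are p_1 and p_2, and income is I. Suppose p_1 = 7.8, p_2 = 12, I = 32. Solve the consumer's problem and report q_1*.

MRS = MU_q_1/MU_q_2 = 4·(q_2/q_1)^(0.5). Set equal to p_1/p_2.
Solve for the ratio: q_2/q_1 = [(1/4)·p_1/p_2]^(2).
With the ratio pinned down, the budget gives q_1* = I/(p_1 + p_2·(q_2/q_1)) and q_2* = (q_2/q_1)·q_1*.
Numerically q_2/q_1 = 0.026406, so q_1* = 32/(7.8 + 12·0.026406) = 3.9424.

q_1* = 3.9424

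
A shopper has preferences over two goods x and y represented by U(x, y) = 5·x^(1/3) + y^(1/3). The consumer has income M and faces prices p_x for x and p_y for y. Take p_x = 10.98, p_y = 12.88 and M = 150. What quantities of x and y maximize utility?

MRS = MU_x/MU_y = 5·(y/x)^(2/3). Set equal to p_x/p_y.
Hence y/x = ((1/5)·p_x/p_y)^(1/(2/3)), i.e. raised to the 1.5 power.
Substitute y = (y/x)·x into the budget: x* = M/(p_x + p_y·(y/x)).
Numerically y/x = 0.0704, so x* = 150/(10.98 + 12.88·0.0704) = 12.6191 and y* = 0.0704·12.6191 = 0.8884.

x* = 12.6191, y* = 0.8884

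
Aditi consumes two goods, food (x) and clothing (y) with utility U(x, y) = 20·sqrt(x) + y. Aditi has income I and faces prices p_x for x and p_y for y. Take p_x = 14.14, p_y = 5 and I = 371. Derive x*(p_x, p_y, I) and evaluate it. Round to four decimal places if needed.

x* = 12.5038

MU_x = 10/√x, MU_y = 1. Tangency: 10/√x = p_x/p_y.
Solve: √x = 10·p_y/p_x, so x*(p_x,p_y) = (10·p_y/p_x)², and y* = (I − p_x·x*)/p_y.
Plugging in: x* = (10·5/14.14)² = 12.5038.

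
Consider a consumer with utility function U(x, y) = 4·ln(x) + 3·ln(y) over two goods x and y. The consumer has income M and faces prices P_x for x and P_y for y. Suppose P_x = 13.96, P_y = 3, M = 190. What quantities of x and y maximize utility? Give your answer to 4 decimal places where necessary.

x* = 7.7773, y* = 27.1429

The MRS is (4/3)·y/x. Set MRS = P_x/P_y.
Rearranging, P_y·y = (3/4)·P_x·x. Substituting into the budget gives P_x·x·(1 + (3/4)) = M.
Demand: x*(P_x,P_y,M) = 4/7·M/P_x and y* = 3/7·M/P_y.
At P_x=13.96, P_y=3, M=190: x* = 4/7·190/13.96 = 7.7773, y* = 27.1429.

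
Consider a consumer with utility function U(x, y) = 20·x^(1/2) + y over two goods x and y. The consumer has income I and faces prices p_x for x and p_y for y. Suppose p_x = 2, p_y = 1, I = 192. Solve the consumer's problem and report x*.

MU_x = 10/√x, MU_y = 1. Tangency: 10/√x = p_x/p_y.
Thus x* = (10·p_y/p_x)² — independent of I — with the rest of income spent on y.
Plugging in: x* = (10·1/2)² = 25.

x* = 25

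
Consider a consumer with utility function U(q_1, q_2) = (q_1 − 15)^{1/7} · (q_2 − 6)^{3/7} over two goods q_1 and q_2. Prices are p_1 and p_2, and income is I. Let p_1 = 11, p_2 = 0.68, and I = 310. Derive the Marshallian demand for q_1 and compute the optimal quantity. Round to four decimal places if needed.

q_1* = 18.2027

Let q_1' = q_1−15, q_2' = q_2−6. MRS = (1/3)·q_2'/q_1' = p_1/p_2.
After buying the subsistence bundle (15, 6), a share 0.25 of the remaining income goes to q_1: q_1* = 15 + 0.25·(I − 15p_1 − 6p_2)/p_1.
Discretionary income = 310 − 15·11 − 6·0.68 = 140.92; q_1* = 15 + 0.25·140.92/11 = 18.2027.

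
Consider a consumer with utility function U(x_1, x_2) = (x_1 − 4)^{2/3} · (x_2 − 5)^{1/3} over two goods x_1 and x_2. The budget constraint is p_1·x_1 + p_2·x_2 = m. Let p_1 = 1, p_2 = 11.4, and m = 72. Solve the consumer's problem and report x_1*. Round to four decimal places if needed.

Let x_1' = x_1−4, x_2' = x_2−5. MRS = 2·x_2'/x_1' = p_1/p_2.
After buying the subsistence bundle (4, 5), a share 2/3 of the remaining income goes to x_1: x_1* = 4 + 2/3·(m − 4p_1 − 5p_2)/p_1.
Discretionary income = 72 − 4·1 − 5·11.4 = 11; x_1* = 4 + 2/3·11/1 = 11.3333.

x_1* = 11.3333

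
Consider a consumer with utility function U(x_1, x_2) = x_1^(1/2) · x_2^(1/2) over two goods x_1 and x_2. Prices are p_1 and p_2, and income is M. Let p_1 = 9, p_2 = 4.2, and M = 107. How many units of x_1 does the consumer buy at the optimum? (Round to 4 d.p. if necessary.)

x_1* = 5.9444

At p_1=9, p_2=4.2, M=107: x_1* = 0.5·107/9 = 5.9444.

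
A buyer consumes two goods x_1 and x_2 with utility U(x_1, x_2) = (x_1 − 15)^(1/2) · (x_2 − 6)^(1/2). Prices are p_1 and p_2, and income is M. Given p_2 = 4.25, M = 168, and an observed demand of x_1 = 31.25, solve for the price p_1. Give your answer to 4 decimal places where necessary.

This is Cobb-Douglas in (x_1−15, x_2−6): tangency gives 0.5·p_2·(x_2−6) = 0.5·p_1·(x_1−15).
Substituting into the budget: x_1* = 15 + 0.5·(M − 15·p_1 − 6·p_2)/p_1, and x_2* = 6 + 0.5·(…)/p_2.
Set x_1* = 31.25 in the demand function and solve for p_1: p_1 = 3.

p_1 = 3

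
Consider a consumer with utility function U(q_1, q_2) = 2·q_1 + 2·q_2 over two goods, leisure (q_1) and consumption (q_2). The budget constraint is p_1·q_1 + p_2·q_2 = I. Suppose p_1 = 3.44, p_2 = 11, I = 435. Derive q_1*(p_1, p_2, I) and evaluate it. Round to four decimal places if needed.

Linear utility — the consumer picks whichever good has higher MU/price: 2/3.44 = 0.5814 vs 2/11 = 0.1818.
q_1 gives more utility per dollar, so spend all income on q_1: q_1* = I/p_1, q_2* = 0.
Numerically: q_1* = 126.4535, q_2* = 0.

q_1* = 126.4535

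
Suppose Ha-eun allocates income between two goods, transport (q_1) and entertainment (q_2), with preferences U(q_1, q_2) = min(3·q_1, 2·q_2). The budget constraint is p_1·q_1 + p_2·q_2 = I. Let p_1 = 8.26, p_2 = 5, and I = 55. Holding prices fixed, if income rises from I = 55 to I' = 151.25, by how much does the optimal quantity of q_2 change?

With perfect complements, no substitution: consume in ratio q_1:q_2 = 2:3.
Budget: p_1·q_1 + p_2·(3/2)·q_1 = I, so (2·p_1 + 3·p_2)·q_1 = 2·I.
Demand: q_1*(p_1,p_2,I) = 2·I/(2·p_1 + 3·p_2), q_2* = 3·I/(2·p_1 + 3·p_2).
Here 2·8.26 + 3·5 = 31.52, giving q_2* = 5.2348.
At I' = 151.25: q_2* = 14.3956. Change: 14.3956 − 5.2348 = 9.1609.

Δq_2* = 9.1609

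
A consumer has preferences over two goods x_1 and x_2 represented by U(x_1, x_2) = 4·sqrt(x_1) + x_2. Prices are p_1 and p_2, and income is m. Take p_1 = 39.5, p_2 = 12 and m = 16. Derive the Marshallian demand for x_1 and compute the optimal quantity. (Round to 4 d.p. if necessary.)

x_1* = 0.3692

Utility is quasi-linear in x_2; the FOC for x_1 is 2/√x_1 = p_1/p_2.
Solve: √x_1 = 2·p_2/p_1, so x_1*(p_1,p_2) = (2·p_2/p_1)², and x_2* = (m − p_1·x_1*)/p_2.
Plugging in: x_1* = (2·12/39.5)² = 0.3692.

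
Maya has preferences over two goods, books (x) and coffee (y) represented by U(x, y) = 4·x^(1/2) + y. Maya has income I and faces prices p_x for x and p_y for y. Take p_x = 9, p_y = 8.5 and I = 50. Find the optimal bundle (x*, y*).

Set MRS = p_x/p_y: 2·x^(−1/2) = p_x/p_y.
Solve: √x = 2·p_y/p_x, so x*(p_x,p_y) = (2·p_y/p_x)², and y* = (I − p_x·x*)/p_y.
Plugging in: x* = (2·8.5/9)² = 3.5679, y* = 2.1046.

x* = 3.5679, y* = 2.1046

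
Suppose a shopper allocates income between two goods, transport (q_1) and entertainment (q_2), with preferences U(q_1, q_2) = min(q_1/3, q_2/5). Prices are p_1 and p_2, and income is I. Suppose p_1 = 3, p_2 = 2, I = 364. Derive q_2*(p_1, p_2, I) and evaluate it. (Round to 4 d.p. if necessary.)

q_2* = 95.7895

Leontief preferences: the optimum is at the kink where q_1/3 = q_2/5, i.e. q_2 = (5/3)·q_1.
Budget: p_1·q_1 + p_2·(5/3)·q_1 = I, so (3·p_1 + 5·p_2)·q_1 = 3·I.
Demand: q_1*(p_1,p_2,I) = 3·I/(3·p_1 + 5·p_2), q_2* = 5·I/(3·p_1 + 5·p_2).
Here 3·3 + 5·2 = 19, giving q_2* = 95.7895.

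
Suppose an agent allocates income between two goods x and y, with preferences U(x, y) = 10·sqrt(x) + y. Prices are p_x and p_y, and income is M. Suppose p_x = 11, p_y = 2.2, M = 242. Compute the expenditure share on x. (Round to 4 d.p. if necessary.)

share on x = 0.0455

Thus x* = (5·p_y/p_x)² — independent of M — with the rest of income spent on y.
Plugging in: x* = (5·2.2/11)² = 1, y* = 105.
Expenditure on x: 11·1 = 11; share = 0.0455.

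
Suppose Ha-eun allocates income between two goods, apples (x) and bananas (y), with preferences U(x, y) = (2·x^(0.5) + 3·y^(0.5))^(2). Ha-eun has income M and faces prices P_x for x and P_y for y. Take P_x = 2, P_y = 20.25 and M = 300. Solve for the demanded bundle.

MU_x ∝ 2·x^(-0.5), MU_y ∝ 3·y^(-0.5), so MRS = (2/3)·(y/x)^(0.5) = P_x/P_y.
Solve for the ratio: y/x = [(3/2)·P_x/P_y]^(2).
With the ratio pinned down, the budget gives x* = M/(P_x + P_y·(y/x)) and y* = (y/x)·x*.
Numerically y/x = 0.021948, so x* = 300/(2 + 20.25·0.021948) = 122.7273 and y* = 0.021948·122.7273 = 2.6936.

x* = 122.7273, y* = 2.6936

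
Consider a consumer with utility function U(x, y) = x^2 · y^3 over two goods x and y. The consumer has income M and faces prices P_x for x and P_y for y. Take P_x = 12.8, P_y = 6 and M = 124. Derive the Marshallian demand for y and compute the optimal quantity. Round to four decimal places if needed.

The MRS is (2/3)·y/x. Set MRS = P_x/P_y.
So 2·P_y·y = 3·P_x·x; combined with the budget, a share 0.4 of income goes to x.
Demand: x*(P_x,P_y,M) = 0.4·M/P_x and y* = 0.6·M/P_y.
At P_x=12.8, P_y=6, M=124: y* = 0.6·124/6 = 12.4.

y* = 12.4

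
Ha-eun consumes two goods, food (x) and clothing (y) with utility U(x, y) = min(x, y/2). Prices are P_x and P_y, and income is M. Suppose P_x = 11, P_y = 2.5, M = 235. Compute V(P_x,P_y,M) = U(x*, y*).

V = 14.6875

Demand: x*(P_x,P_y,M) = M/(P_x + 2·P_y), y* = 2·M/(P_x + 2·P_y).
Here 11 + 2·2.5 = 16, giving x* = 14.6875 and y* = 29.375.
Utility at the optimum: U(14.6875, 29.375) = 14.6875.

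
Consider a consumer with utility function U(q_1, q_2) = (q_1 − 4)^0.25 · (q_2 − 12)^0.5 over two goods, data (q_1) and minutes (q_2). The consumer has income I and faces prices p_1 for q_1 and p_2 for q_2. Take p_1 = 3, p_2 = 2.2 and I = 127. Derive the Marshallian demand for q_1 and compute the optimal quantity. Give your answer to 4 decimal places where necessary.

q_1* = 13.8444

MRS = (1/2)·(q_2−12)/(q_1−4). Tangency with p_1/p_2 gives q_2−12 = 2·(p_1/p_2)·(q_1−4).
After buying the subsistence bundle (4, 12), a share 1/3 of the remaining income goes to q_1: q_1* = 4 + 1/3·(I − 4p_1 − 12p_2)/p_1.
Discretionary income = 127 − 4·3 − 12·2.2 = 88.6; q_1* = 4 + 1/3·88.6/3 = 13.8444.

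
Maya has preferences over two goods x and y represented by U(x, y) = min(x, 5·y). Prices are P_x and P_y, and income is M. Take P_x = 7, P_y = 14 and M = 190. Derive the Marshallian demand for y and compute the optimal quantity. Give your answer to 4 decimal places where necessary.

y* = 3.8776

Leontief preferences: the optimum is at the kink where x/5 = y/1, i.e. y = (1/5)·x.
Budget: P_x·x + P_y·(1/5)·x = M, so (5·P_x + P_y)·x = 5·M.
Demand: x*(P_x,P_y,M) = 5·M/(5·P_x + P_y), y* = M/(5·P_x + P_y).
Here 5·7 + 14 = 49, giving y* = 3.8776.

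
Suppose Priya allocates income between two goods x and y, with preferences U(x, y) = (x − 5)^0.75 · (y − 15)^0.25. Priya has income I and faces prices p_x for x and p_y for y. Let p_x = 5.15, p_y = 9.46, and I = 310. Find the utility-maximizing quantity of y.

After buying the subsistence bundle (5, 15), a share 0.75 of the remaining income goes to x: x* = 5 + 0.75·(I − 5p_x − 15p_y)/p_x.
Discretionary income = 310 − 5·5.15 − 15·9.46 = 142.35; y* = 15 + 0.25·142.35/9.46 = 18.7619.

y* = 18.7619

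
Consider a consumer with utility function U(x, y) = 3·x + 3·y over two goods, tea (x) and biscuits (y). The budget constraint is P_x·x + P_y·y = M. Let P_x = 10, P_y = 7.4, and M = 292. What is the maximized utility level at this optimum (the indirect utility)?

Perfect substitutes: compare marginal utility per dollar. 3/P_x vs 3/P_y → 0.3 vs 0.4054.
y gives more utility per dollar, so spend all income on y: y* = M/P_y, x* = 0.
Numerically: x* = 0, y* = 39.4595.
Utility at the optimum: U(0, 39.4595) = 118.3784.

V = 118.3784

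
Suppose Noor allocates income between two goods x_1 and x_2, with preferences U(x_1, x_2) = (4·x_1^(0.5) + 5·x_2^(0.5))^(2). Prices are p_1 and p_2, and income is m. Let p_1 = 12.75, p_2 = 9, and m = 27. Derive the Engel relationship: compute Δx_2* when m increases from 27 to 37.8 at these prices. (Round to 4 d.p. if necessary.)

Δx_2* = 0.8266

MRS = MU_x_1/MU_x_2 = (4/5)·(x_2/x_1)^(0.5). Set equal to p_1/p_2.
Solve for the ratio: x_2/x_1 = [(5/4)·p_1/p_2]^(2).
With the ratio pinned down, the budget gives x_1* = m/(p_1 + p_2·(x_2/x_1)) and x_2* = (x_2/x_1)·x_1*.
Numerically x_2/x_1 = 3.135851, so x_1* = 27/(12.75 + 9·3.135851) = 0.659 and x_2* = 3.135851·0.659 = 2.0665.
At m' = 37.8: x_2* = 2.893. Change: 2.893 − 2.0665 = 0.8266.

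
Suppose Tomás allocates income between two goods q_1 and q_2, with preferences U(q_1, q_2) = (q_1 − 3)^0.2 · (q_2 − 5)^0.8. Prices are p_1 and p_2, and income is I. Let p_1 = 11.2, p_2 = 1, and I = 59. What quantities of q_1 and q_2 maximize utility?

q_1* = 3.3643, q_2* = 21.32

MRS = (1/4)·(q_2−5)/(q_1−3). Tangency with p_1/p_2 gives q_2−5 = 4·(p_1/p_2)·(q_1−3).
After buying the subsistence bundle (3, 5), a share 0.2 of the remaining income goes to q_1: q_1* = 3 + 0.2·(I − 3p_1 − 5p_2)/p_1.
Discretionary income = 59 − 3·11.2 − 5·1 = 20.4; q_1* = 3 + 0.2·20.4/11.2 = 3.3643; q_2* = 5 + 0.8·20.4/1 = 21.32.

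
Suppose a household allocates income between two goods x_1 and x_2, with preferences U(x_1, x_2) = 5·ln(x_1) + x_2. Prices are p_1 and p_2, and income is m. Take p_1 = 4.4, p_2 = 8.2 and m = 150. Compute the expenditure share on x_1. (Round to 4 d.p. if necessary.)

share on x_1 = 0.2733

MU_x_1 = 5/x_1, MU_x_2 = 1. Tangency: 5/x_1 = p_1/p_2.
So x_1*(p_1,p_2) = 5·p_2/p_1, independent of income; and x_2* = (m − 5·p_2)/p_2.
At the given prices: x_1* = 5·8.2/4.4 = 9.3182, and x_2* = 13.2927.
Expenditure on x_1: 4.4·9.3182 = 41; share = 0.2733.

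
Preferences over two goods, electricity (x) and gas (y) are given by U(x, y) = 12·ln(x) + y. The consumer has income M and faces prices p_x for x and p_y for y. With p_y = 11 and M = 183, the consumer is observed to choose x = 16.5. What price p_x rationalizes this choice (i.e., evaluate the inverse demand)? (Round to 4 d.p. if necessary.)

p_x = 8

MU_x = 12/x, MU_y = 1. Tangency: 12/x = p_x/p_y.
So x*(p_x,p_y) = 12·p_y/p_x, independent of income; and y* = (M − 12·p_y)/p_y.
Set x* = 16.5 in the demand function and solve for p_x: p_x = 8.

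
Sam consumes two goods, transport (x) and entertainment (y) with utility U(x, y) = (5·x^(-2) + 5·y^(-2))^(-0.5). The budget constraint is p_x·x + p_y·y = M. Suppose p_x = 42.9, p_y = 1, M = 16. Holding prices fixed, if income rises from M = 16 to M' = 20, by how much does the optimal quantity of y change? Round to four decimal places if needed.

From the CES first-order condition, (y/x)^(3) = p_x/p_y.
Hence y/x = (p_x/p_y)^(1/(3)), i.e. raised to the 1/3 power.
With the ratio pinned down, the budget gives x* = M/(p_x + p_y·(y/x)) and y* = (y/x)·x*.
Numerically y/x = 3.50068, so x* = 16/(42.9 + 1·3.50068) = 0.3448 and y* = 3.50068·0.3448 = 1.2071.
At M' = 20: y* = 1.5089. Change: 1.5089 − 1.2071 = 0.3018.

Δy* = 0.3018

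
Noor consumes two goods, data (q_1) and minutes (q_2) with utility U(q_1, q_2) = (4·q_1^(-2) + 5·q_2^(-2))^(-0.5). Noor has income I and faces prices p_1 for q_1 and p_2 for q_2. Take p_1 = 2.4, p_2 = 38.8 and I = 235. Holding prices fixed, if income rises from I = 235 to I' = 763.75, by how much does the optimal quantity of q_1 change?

MU_q_1 ∝ 4·q_1^(-3), MU_q_2 ∝ 5·q_2^(-3), so MRS = (4/5)·(q_2/q_1)^(3) = p_1/p_2.
Solve for the ratio: q_2/q_1 = [(5/4)·p_1/p_2]^(1/3).
With the ratio pinned down, the budget gives q_1* = I/(p_1 + p_2·(q_2/q_1)) and q_2* = (q_2/q_1)·q_1*.
Numerically q_2/q_1 = 0.42602, so q_1* = 235/(2.4 + 38.8·0.42602) = 12.4144.
At I' = 763.75: q_1* = 40.3469. Change: 40.3469 − 12.4144 = 27.9325.

Δq_1* = 27.9325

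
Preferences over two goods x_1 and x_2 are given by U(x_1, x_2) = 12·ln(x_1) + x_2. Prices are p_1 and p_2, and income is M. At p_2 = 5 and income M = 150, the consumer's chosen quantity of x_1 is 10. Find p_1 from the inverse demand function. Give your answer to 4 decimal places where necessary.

p_1 = 6

Set MRS = p_1/p_2: (12/x_1)/1 = p_1/p_2.
So x_1*(p_1,p_2) = 12·p_2/p_1, independent of income; and x_2* = (M − 12·p_2)/p_2.
Set x_1* = 10 in the demand function and solve for p_1: p_1 = 6.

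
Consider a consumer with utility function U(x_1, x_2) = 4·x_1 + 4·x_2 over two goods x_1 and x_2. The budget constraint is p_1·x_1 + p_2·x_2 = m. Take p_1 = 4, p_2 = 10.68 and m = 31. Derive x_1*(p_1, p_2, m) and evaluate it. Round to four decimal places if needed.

x_1* = 7.75

x_1 gives more utility per dollar, so spend all income on x_1: x_1* = m/p_1, x_2* = 0.
Numerically: x_1* = 7.75, x_2* = 0.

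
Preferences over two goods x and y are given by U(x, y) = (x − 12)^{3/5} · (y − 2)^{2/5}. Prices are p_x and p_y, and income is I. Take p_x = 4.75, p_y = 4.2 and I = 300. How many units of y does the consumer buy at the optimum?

This is Cobb-Douglas in (x−12, y−2): tangency gives 0.6·p_y·(y−2) = 0.4·p_x·(x−12).
Substituting into the budget: x* = 12 + 0.6·(I − 12·p_x − 2·p_y)/p_x, and y* = 2 + 0.4·(…)/p_y.
Discretionary income = 300 − 12·4.75 − 2·4.2 = 234.6; y* = 2 + 0.4·234.6/4.2 = 24.3429.

y* = 24.3429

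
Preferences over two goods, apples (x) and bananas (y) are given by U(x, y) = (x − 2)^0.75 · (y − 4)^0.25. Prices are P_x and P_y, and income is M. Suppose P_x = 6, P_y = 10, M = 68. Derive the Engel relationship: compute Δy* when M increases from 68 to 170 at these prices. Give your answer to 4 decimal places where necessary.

Δy* = 2.55

This is Cobb-Douglas in (x−2, y−4): tangency gives 0.75·P_y·(y−4) = 0.25·P_x·(x−2).
After buying the subsistence bundle (2, 4), a share 0.75 of the remaining income goes to x: x* = 2 + 0.75·(M − 2P_x − 4P_y)/P_x.
Discretionary income = 68 − 2·6 − 4·10 = 16; y* = 4 + 0.25·16/10 = 4.4.
At M' = 170: y* = 6.95. Change: 6.95 − 4.4 = 2.55.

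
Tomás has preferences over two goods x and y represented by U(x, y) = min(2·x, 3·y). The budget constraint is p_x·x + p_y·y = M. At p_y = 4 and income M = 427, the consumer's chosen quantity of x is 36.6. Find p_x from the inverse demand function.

p_x = 9

Leontief preferences: the optimum is at the kink where x/3 = y/2, i.e. y = (2/3)·x.
Budget: p_x·x + p_y·(2/3)·x = M, so (3·p_x + 2·p_y)·x = 3·M.
Demand: x*(p_x,p_y,M) = 3·M/(3·p_x + 2·p_y), y* = 2·M/(3·p_x + 2·p_y).
Set x* = 36.6 in the demand function and solve for p_x: p_x = 9.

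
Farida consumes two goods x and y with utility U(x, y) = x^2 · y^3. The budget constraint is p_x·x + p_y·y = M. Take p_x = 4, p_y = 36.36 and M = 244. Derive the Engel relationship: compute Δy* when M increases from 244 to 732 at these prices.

Demand: x*(p_x,p_y,M) = 0.4·M/p_x and y* = 0.6·M/p_y.
At p_x=4, p_y=36.36, M=244: y* = 0.6·244/36.36 = 4.0264.
At M' = 732: y* = 12.0792. Change: 12.0792 − 4.0264 = 8.0528.

Δy* = 8.0528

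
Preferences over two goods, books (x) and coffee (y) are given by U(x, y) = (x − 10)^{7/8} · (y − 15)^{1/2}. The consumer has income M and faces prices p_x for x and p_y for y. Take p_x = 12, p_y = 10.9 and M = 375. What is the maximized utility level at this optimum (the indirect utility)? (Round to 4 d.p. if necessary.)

V = 6.9588

This is Cobb-Douglas in (x−10, y−15): tangency gives 0.875·p_y·(y−15) = 0.5·p_x·(x−10).
After buying the subsistence bundle (10, 15), a share 7/11 of the remaining income goes to x: x* = 10 + 7/11·(M − 10p_x − 15p_y)/p_x.
Discretionary income = 375 − 10·12 − 15·10.9 = 91.5; x* = 10 + 7/11·91.5/12 = 14.8523; y* = 15 + 4/11·91.5/10.9 = 18.0525.
Utility at the optimum: U(14.8523, 18.0525) = 6.9588.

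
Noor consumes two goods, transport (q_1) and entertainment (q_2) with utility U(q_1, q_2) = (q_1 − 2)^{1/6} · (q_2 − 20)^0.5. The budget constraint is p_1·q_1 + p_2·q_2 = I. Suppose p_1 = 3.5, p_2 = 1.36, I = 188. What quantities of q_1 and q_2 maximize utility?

q_1* = 12.9857, q_2* = 104.8162

Let q_1' = q_1−2, q_2' = q_2−20. MRS = (1/3)·q_2'/q_1' = p_1/p_2.
After buying the subsistence bundle (2, 20), a share 0.25 of the remaining income goes to q_1: q_1* = 2 + 0.25·(I − 2p_1 − 20p_2)/p_1.
Discretionary income = 188 − 2·3.5 − 20·1.36 = 153.8; q_1* = 2 + 0.25·153.8/3.5 = 12.9857; q_2* = 20 + 0.75·153.8/1.36 = 104.8162.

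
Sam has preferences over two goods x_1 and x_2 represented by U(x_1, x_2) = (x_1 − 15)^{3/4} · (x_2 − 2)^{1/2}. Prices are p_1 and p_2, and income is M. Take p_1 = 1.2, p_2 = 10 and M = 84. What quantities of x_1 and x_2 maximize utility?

After buying the subsistence bundle (15, 2), a share 0.6 of the remaining income goes to x_1: x_1* = 15 + 0.6·(M − 15p_1 − 2p_2)/p_1.
Discretionary income = 84 − 15·1.2 − 2·10 = 46; x_1* = 15 + 0.6·46/1.2 = 38; x_2* = 2 + 0.4·46/10 = 3.84.

x_1* = 38, x_2* = 3.84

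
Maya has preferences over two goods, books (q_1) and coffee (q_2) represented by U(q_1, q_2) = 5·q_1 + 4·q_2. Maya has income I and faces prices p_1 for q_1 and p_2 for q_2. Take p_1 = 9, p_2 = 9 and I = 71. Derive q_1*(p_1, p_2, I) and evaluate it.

Perfect substitutes: compare marginal utility per dollar. 5/p_1 vs 4/p_2 → 0.5556 vs 0.4444.
q_1 gives more utility per dollar, so spend all income on q_1: q_1* = I/p_1, q_2* = 0.
Numerically: q_1* = 7.8889, q_2* = 0.

q_1* = 7.8889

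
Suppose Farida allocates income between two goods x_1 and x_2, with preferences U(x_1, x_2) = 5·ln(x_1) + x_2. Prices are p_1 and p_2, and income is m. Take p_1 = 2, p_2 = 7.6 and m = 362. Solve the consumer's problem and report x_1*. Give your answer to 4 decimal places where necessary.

x_1* = 19

MU_x_1 = 5/x_1, MU_x_2 = 1. Tangency: 5/x_1 = p_1/p_2.
So x_1*(p_1,p_2) = 5·p_2/p_1, independent of income; and x_2* = (m − 5·p_2)/p_2.
At the given prices: x_1* = 5·7.6/2 = 19.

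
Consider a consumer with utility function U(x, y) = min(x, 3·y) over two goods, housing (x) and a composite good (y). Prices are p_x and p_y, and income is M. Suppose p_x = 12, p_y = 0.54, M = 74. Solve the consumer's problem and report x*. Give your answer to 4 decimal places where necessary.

Leontief preferences: the optimum is at the kink where x/3 = y/1, i.e. y = (1/3)·x.
Budget: p_x·x + p_y·(1/3)·x = M, so (3·p_x + p_y)·x = 3·M.
Demand: x*(p_x,p_y,M) = 3·M/(3·p_x + p_y), y* = M/(3·p_x + p_y).
Here 3·12 + 0.54 = 36.54, giving x* = 6.0755.

x* = 6.0755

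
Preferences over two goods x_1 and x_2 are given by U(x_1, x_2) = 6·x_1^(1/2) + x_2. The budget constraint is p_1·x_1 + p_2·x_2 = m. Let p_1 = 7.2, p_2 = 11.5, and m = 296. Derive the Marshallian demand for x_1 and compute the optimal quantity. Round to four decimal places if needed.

Utility is quasi-linear in x_2; the FOC for x_1 is 3/√x_1 = p_1/p_2.
Solve: √x_1 = 3·p_2/p_1, so x_1*(p_1,p_2) = (3·p_2/p_1)², and x_2* = (m − p_1·x_1*)/p_2.
Plugging in: x_1* = (3·11.5/7.2)² = 22.9601.

x_1* = 22.9601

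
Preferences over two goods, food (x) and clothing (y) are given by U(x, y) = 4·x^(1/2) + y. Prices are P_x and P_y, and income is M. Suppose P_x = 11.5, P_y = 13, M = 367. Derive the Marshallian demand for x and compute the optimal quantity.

x* = 5.1115

MU_x = 2/√x, MU_y = 1. Tangency: 2/√x = P_x/P_y.
Solve: √x = 2·P_y/P_x, so x*(P_x,P_y) = (2·P_y/P_x)², and y* = (M − P_x·x*)/P_y.
Plugging in: x* = (2·13/11.5)² = 5.1115.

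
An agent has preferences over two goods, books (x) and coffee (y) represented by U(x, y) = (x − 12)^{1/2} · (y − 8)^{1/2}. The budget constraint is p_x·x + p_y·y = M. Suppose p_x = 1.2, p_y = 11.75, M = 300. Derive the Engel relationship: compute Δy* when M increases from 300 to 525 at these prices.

Δy* = 9.5745

MRS = (y−8)/(x−12). Tangency with p_x/p_y gives y−8 = (p_x/p_y)·(x−12).
Substituting into the budget: x* = 12 + 0.5·(M − 12·p_x − 8·p_y)/p_x, and y* = 8 + 0.5·(…)/p_y.
Discretionary income = 300 − 12·1.2 − 8·11.75 = 191.6; y* = 8 + 0.5·191.6/11.75 = 16.1532.
At M' = 525: y* = 25.7277. Change: 25.7277 − 16.1532 = 9.5745.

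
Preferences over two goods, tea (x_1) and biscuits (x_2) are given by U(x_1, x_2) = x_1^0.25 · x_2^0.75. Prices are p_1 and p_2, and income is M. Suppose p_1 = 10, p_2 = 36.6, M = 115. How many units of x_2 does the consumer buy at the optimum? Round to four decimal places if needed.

The MRS is (1/3)·x_2/x_1. Set MRS = p_1/p_2.
Rearranging, p_2·x_2 = 3·p_1·x_1. Substituting into the budget gives p_1·x_1·(1 + 3) = M.
Demand: x_1*(p_1,p_2,M) = 0.25·M/p_1 and x_2* = 0.75·M/p_2.
At p_1=10, p_2=36.6, M=115: x_2* = 0.75·115/36.6 = 2.3566.

x_2* = 2.3566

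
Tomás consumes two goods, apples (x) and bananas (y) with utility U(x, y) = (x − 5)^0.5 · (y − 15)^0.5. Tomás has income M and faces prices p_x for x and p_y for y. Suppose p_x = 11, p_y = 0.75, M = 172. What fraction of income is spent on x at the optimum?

Let x' = x−5, y' = y−15. MRS = y'/x' = p_x/p_y.
Substituting into the budget: x* = 5 + 0.5·(M − 5·p_x − 15·p_y)/p_x, and y* = 15 + 0.5·(…)/p_y.
Discretionary income = 172 − 5·11 − 15·0.75 = 105.75; x* = 5 + 0.5·105.75/11 = 9.8068; y* = 15 + 0.5·105.75/0.75 = 85.5.
Expenditure on x: 11·9.8068 = 107.875; share = 0.6272.

share on x = 0.6272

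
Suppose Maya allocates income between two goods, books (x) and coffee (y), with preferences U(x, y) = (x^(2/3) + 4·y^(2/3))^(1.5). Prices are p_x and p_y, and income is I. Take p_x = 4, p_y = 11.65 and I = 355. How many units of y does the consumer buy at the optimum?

Numerically y/x = 2.590492, so x* = 355/(4 + 11.65·2.590492) = 10.3864 and y* = 2.590492·10.3864 = 26.9059.

y* = 26.9059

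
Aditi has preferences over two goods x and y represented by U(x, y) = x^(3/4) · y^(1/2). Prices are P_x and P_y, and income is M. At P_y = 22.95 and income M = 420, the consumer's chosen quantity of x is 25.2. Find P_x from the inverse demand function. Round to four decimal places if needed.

The MRS is (3/2)·y/x. Set MRS = P_x/P_y.
Rearranging, P_y·y = (2/3)·P_x·x. Substituting into the budget gives P_x·x·(1 + (2/3)) = M.
Demand: x*(P_x,P_y,M) = 0.6·M/P_x and y* = 0.4·M/P_y.
Set x* = 25.2 in the demand function and solve for P_x: P_x = 10.

P_x = 10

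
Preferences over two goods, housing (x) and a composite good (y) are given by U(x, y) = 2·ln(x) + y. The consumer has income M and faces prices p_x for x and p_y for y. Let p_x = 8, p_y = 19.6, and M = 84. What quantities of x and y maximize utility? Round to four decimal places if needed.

x* = 4.9, y* = 2.2857

MU_x = 2/x, MU_y = 1. Tangency: 2/x = p_x/p_y.
So x*(p_x,p_y) = 2·p_y/p_x, independent of income; and y* = (M − 2·p_y)/p_y.
At the given prices: x* = 2·19.6/8 = 4.9, and y* = 2.2857.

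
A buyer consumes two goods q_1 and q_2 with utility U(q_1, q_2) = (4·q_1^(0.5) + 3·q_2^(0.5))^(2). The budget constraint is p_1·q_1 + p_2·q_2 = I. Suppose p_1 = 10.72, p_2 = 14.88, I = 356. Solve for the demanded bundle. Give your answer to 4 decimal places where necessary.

q_1* = 23.6322, q_2* = 6.8994

MU_q_1 ∝ 4·q_1^(-0.5), MU_q_2 ∝ 3·q_2^(-0.5), so MRS = (4/3)·(q_2/q_1)^(0.5) = p_1/p_2.
Solve for the ratio: q_2/q_1 = [(3/4)·p_1/p_2]^(2).
With the ratio pinned down, the budget gives q_1* = I/(p_1 + p_2·(q_2/q_1)) and q_2* = (q_2/q_1)·q_1*.
Numerically q_2/q_1 = 0.291948, so q_1* = 356/(10.72 + 14.88·0.291948) = 23.6322 and q_2* = 0.291948·23.6322 = 6.8994.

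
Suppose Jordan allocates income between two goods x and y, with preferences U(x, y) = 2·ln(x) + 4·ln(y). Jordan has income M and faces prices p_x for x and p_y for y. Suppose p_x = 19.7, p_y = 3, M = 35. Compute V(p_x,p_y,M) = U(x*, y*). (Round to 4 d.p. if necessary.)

Tangency: MRS = (1/2)·y/x = p_x/p_y.
Rearranging, p_y·y = 2·p_x·x. Substituting into the budget gives p_x·x·(1 + 2) = M.
Demand: x*(p_x,p_y,M) = 1/3·M/p_x and y* = 2/3·M/p_y.
At p_x=19.7, p_y=3, M=35: x* = 1/3·35/19.7 = 0.5922, y* = 7.7778.
Utility at the optimum: U(0.5922, 7.7778) = 7.1573.

V = 7.1573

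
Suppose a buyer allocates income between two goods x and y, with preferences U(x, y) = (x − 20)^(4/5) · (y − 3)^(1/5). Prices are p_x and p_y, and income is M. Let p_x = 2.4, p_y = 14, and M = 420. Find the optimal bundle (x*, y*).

x* = 130, y* = 7.7143

This is Cobb-Douglas in (x−20, y−3): tangency gives 0.8·p_y·(y−3) = 0.2·p_x·(x−20).
After buying the subsistence bundle (20, 3), a share 0.8 of the remaining income goes to x: x* = 20 + 0.8·(M − 20p_x − 3p_y)/p_x.
Discretionary income = 420 − 20·2.4 − 3·14 = 330; x* = 20 + 0.8·330/2.4 = 130; y* = 3 + 0.2·330/14 = 7.7143.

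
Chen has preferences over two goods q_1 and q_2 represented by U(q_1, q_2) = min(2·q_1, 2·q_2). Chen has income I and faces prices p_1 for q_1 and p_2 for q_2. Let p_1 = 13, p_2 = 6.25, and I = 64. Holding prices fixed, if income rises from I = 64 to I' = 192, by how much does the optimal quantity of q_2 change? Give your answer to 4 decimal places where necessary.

Demand: q_1*(p_1,p_2,I) = 2·I/(2·p_1 + 2·p_2), q_2* = 2·I/(2·p_1 + 2·p_2).
Here 2·13 + 2·6.25 = 38.5, giving q_2* = 3.3247.
At I' = 192: q_2* = 9.974. Change: 9.974 − 3.3247 = 6.6494.

Δq_2* = 6.6494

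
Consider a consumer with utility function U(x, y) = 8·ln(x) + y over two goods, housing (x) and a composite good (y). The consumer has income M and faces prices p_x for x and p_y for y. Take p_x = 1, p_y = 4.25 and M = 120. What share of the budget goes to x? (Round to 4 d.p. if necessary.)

Set MRS = p_x/p_y: (8/x)/1 = p_x/p_y.
So x*(p_x,p_y) = 8·p_y/p_x, independent of income; and y* = (M − 8·p_y)/p_y.
At the given prices: x* = 8·4.25/1 = 34, and y* = 20.2353.
Expenditure on x: 1·34 = 34; share = 0.2833.

share on x = 0.2833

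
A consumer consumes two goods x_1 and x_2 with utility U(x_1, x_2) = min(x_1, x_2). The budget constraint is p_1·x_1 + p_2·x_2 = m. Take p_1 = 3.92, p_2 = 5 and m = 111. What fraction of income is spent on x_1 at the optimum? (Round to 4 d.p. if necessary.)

share on x_1 = 0.4395

With perfect complements, no substitution: consume in ratio x_1:x_2 = 1:1.
Budget: p_1·x_1 + p_2·x_1 = m, so (p_1 + p_2)·x_1 = m.
Demand: x_1*(p_1,p_2,m) = m/(p_1 + p_2), x_2* = m/(p_1 + p_2).
Here 3.92 + 5 = 8.92, giving x_1* = 12.4439 and x_2* = 12.4439.
Expenditure on x_1: 3.92·12.4439 = 48.7803; share = 0.4395.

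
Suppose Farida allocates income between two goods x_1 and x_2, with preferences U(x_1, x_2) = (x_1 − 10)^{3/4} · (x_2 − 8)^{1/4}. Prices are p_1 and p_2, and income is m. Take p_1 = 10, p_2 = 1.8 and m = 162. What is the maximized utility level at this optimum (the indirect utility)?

Let x_1' = x_1−10, x_2' = x_2−8. MRS = 3·x_2'/x_1' = p_1/p_2.
After buying the subsistence bundle (10, 8), a share 0.75 of the remaining income goes to x_1: x_1* = 10 + 0.75·(m − 10p_1 − 8p_2)/p_1.
Discretionary income = 162 − 10·10 − 8·1.8 = 47.6; x_1* = 10 + 0.75·47.6/10 = 13.57; x_2* = 8 + 0.25·47.6/1.8 = 14.6111.
Utility at the optimum: U(13.57, 14.6111) = 4.1646.

V = 4.1646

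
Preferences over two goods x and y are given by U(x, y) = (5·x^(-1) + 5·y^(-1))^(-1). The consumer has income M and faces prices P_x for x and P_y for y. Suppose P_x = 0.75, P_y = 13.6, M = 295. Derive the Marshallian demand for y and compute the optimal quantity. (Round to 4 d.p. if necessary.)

Substitute y = (y/x)·x into the budget: x* = M/(P_x + P_y·(y/x)).
Numerically y/x = 0.234834, so x* = 295/(0.75 + 13.6·0.234834) = 74.802 and y* = 0.234834·74.802 = 17.5661.

y* = 17.5661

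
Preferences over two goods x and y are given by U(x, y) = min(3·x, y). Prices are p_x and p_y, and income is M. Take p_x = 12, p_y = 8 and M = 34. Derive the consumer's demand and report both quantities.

With perfect complements, no substitution: consume in ratio x:y = 1:3.
Budget: p_x·x + p_y·3·x = M, so (p_x + 3·p_y)·x = M.
Demand: x*(p_x,p_y,M) = M/(p_x + 3·p_y), y* = 3·M/(p_x + 3·p_y).
Here 12 + 3·8 = 36, giving x* = 0.9444 and y* = 2.8333.

x* = 0.9444, y* = 2.8333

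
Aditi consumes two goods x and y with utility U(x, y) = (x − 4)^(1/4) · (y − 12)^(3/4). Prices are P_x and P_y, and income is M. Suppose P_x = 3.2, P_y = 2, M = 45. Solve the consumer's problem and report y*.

After buying the subsistence bundle (4, 12), a share 0.25 of the remaining income goes to x: x* = 4 + 0.25·(M − 4P_x − 12P_y)/P_x.
Discretionary income = 45 − 4·3.2 − 12·2 = 8.2; y* = 12 + 0.75·8.2/2 = 15.075.

y* = 15.075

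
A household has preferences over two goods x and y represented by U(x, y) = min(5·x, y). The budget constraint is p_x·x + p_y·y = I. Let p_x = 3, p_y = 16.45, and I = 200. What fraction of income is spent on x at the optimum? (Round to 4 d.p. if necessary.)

With perfect complements, no substitution: consume in ratio x:y = 1:5.
Budget: p_x·x + p_y·5·x = I, so (p_x + 5·p_y)·x = I.
Demand: x*(p_x,p_y,I) = I/(p_x + 5·p_y), y* = 5·I/(p_x + 5·p_y).
Here 3 + 5·16.45 = 85.25, giving x* = 2.346 and y* = 11.7302.
Expenditure on x: 3·2.346 = 7.0381; share = 0.0352.

share on x = 0.0352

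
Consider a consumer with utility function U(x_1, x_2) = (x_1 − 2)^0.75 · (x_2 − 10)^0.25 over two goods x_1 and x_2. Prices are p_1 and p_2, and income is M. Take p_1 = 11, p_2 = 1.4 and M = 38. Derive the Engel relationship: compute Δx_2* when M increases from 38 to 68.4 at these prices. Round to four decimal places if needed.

Δx_2* = 5.4286

This is Cobb-Douglas in (x_1−2, x_2−10): tangency gives 0.75·p_2·(x_2−10) = 0.25·p_1·(x_1−2).
Substituting into the budget: x_1* = 2 + 0.75·(M − 2·p_1 − 10·p_2)/p_1, and x_2* = 10 + 0.25·(…)/p_2.
Discretionary income = 38 − 2·11 − 10·1.4 = 2; x_2* = 10 + 0.25·2/1.4 = 10.3571.
At M' = 68.4: x_2* = 15.7857. Change: 15.7857 − 10.3571 = 5.4286.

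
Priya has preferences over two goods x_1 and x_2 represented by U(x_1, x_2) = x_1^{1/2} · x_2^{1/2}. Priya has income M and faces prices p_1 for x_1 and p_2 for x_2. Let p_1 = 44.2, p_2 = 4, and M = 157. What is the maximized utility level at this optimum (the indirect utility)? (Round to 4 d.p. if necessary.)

MU_x_1/MU_x_2 = (0.5·x_2)/(0.5·x_1); tangency sets this equal to p_1/p_2.
Rearranging, p_2·x_2 = p_1·x_1. Substituting into the budget gives p_1·x_1·(1 + 1) = M.
Demand: x_1*(p_1,p_2,M) = 0.5·M/p_1 and x_2* = 0.5·M/p_2.
At p_1=44.2, p_2=4, M=157: x_1* = 0.5·157/44.2 = 1.776, x_2* = 19.625.
Utility at the optimum: U(1.776, 19.625) = 5.9038.

V = 5.9038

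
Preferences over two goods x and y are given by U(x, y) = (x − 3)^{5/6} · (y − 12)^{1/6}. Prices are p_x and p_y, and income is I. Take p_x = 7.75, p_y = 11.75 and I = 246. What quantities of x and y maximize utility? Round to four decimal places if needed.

Substituting into the budget: x* = 3 + 5/6·(I − 3·p_x − 12·p_y)/p_x, and y* = 12 + 1/6·(…)/p_y.
Discretionary income = 246 − 3·7.75 − 12·11.75 = 81.75; x* = 3 + 5/6·81.75/7.75 = 11.7903; y* = 12 + 1/6·81.75/11.75 = 13.1596.

x* = 11.7903, y* = 13.1596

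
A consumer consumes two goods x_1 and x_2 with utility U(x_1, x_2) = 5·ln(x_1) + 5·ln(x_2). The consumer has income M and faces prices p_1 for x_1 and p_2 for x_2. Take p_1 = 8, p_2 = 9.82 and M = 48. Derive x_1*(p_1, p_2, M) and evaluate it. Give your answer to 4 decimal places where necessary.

x_1* = 3

At p_1=8, p_2=9.82, M=48: x_1* = 0.5·48/8 = 3.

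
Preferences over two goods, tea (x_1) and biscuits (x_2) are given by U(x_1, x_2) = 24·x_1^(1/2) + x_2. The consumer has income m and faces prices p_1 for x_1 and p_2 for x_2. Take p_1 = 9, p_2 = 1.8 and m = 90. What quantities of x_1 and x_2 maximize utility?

x_1* = 5.76, x_2* = 21.2

MU_x_1 = 12/√x_1, MU_x_2 = 1. Tangency: 12/√x_1 = p_1/p_2.
Thus x_1* = (12·p_2/p_1)² — independent of m — with the rest of income spent on x_2.
Plugging in: x_1* = (12·1.8/9)² = 5.76, x_2* = 21.2.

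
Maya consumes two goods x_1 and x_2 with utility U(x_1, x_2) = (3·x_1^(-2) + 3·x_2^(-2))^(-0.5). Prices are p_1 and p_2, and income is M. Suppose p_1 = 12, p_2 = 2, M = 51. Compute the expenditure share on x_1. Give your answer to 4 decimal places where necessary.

share on x_1 = 0.7675

From the CES first-order condition, (x_2/x_1)^(3) = p_1/p_2.
Solve for the ratio: x_2/x_1 = [p_1/p_2]^(1/3).
With the ratio pinned down, the budget gives x_1* = M/(p_1 + p_2·(x_2/x_1)) and x_2* = (x_2/x_1)·x_1*.
Numerically x_2/x_1 = 1.817121, so x_1* = 51/(12 + 2·1.817121) = 3.2621 and x_2* = 1.817121·3.2621 = 5.9276.
Expenditure on x_1: 12·3.2621 = 39.1448; share = 0.7675.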